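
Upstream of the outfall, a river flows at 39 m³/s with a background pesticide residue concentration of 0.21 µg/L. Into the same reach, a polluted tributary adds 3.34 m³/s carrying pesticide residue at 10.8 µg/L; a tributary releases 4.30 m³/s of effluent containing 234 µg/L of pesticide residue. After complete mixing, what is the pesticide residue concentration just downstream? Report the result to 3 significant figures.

Flow-weighted average: C = (39.00·0.2100 + 3.340·10.80 + 4.300·234.0) / 46.64 = 1050/46.64 = 22.52 µg/L.

22.5 µg/L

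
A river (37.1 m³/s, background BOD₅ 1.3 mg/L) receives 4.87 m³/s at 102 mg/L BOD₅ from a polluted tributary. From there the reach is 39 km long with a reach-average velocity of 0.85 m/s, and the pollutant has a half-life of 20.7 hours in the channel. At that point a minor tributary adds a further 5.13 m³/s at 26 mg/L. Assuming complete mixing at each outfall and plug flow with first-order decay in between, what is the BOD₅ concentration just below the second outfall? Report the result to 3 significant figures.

Conservation of mass: C = (37.10·1.300 + 4.870·102.0) / 41.97 = 545.0/41.97 = 12.98 mg/L; combined flow 41.97 m³/s.
Travel time t = 39·1000 / 0.85 = 45880 s = 12.75 h.
Half-life 20.7 h → k = ln 2 / 20.7 = 0.03349 h⁻¹ = 0.8036 d⁻¹.
Applying C = C₀e^(−kt): 12.98 × 0.6526 = 8.474 mg/L.
At the second outfall, C = (41.97·8.474 + 5.130·26.00) / (41.97 + 5.130) = 10.38 mg/L.

10.4 mg/L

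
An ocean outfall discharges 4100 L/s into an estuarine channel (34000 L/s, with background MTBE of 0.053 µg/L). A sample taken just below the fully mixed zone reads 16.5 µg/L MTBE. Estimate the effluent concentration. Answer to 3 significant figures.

Mass balance: 34000·0.05300 + 4100·Cₑ = 38100·16.50
→ Cₑ = (38100·16.50 − 34000·0.05300) / 4100 = 152.9 µg/L.

153 µg/L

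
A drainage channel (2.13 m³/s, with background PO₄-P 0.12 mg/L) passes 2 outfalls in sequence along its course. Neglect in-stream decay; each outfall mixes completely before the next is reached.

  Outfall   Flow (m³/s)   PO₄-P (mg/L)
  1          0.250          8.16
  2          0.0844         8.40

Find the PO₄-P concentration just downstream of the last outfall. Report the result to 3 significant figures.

After outfall 1: Q = 2.130 + 0.2500 = 2.380 m³/s; C = (2.130·0.1200 + 0.2500·8.160)/2.380 = 0.9645 mg/L.
After outfall 2: Q = 2.380 + 0.08440 = 2.464 m³/s; C = (2.380·0.9645 + 0.08440·8.400)/2.464 = 1.219 mg/L.

1.22 mg/L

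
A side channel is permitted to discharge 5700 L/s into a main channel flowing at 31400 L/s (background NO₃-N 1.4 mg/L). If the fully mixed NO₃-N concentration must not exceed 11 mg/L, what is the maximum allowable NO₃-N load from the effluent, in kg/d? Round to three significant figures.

31500 kg/d

Mass balance at the limit: 31400·1.400 + 5700·Cₑ = 37100·11 → Cₑ = 63.88 mg/L.
5700 L/s = 5.700 m³/s. Load = 5.700 m³/s × 63.88 g/m³ × 86 400 s/d = 31460 kg/d.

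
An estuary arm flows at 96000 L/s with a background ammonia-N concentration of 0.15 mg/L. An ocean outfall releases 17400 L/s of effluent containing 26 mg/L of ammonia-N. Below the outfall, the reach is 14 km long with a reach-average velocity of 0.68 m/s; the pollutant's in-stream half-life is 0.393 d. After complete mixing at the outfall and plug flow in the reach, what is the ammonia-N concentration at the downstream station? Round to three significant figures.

Conservation of mass: C = (96000·0.1500 + 17400·26.00) / 113400 = 466800/113400 = 4.116 mg/L.
Travel time t = 14·1000 / 0.68 = 20590 s = 5.719 h.
Half-life 0.393 d → k = ln 2 / 0.393 = 1.764 d⁻¹.
Applying C = C₀e^(−kt): 4.116 × 0.6569 = 2.704 mg/L.

2.70 mg/L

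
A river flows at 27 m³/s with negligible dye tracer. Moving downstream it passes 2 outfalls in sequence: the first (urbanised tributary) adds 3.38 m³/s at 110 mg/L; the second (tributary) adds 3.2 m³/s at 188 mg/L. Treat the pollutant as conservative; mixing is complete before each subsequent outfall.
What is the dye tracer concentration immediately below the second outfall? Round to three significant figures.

29.0 mg/L

After outfall 1: Q = 27.00 + 3.380 = 30.38 m³/s; C = (27.00·0 + 3.380·110.0)/30.38 = 12.24 mg/L.
After outfall 2: Q = 30.38 + 3.200 = 33.58 m³/s; C = (30.38·12.24 + 3.200·188.0)/33.58 = 28.99 mg/L.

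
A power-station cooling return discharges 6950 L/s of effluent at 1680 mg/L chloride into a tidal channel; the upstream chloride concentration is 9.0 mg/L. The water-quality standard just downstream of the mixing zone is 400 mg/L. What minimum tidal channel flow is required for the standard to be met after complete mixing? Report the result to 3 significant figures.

22800 L/s

Set C_mix = 400: (Q·9.000 + 6950·1680) / (Q + 6950) = 400
→ Q = 6950·(1680 − 400)/(400 − 9.000) = 22750 L/s.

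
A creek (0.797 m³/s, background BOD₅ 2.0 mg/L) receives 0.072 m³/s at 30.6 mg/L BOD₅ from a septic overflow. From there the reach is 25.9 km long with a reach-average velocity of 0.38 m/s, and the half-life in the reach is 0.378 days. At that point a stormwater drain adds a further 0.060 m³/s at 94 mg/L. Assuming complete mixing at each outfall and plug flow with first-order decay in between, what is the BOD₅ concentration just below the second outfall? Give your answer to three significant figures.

7.03 mg/L

After mixing, C = (0.7970·2.000 + 0.07200·30.60) / 0.8690 = 3.797/0.8690 = 4.370 mg/L; combined flow 0.8690 m³/s.
Travel time t = 25.9·1000 / 0.38 = 68160 s = 18.93 h.
Half-life 0.378 d → k = ln 2 / 0.378 = 1.834 d⁻¹.
Applying C = C₀e^(−kt): 4.370 × 0.2354 = 1.029 mg/L.
Second outfall: C = (0.8690·1.029 + 0.06000·94.00)/0.9290 = 7.033 mg/L.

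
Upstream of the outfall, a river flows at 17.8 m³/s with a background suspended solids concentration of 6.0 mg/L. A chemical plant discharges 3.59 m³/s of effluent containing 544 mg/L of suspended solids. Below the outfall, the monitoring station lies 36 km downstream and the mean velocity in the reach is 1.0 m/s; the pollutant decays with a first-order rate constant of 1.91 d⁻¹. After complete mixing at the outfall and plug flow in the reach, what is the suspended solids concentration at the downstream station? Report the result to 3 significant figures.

Flow-weighted average: C = (17.80·6.000 + 3.590·544.0) / 21.39 = 2060/21.39 = 96.30 mg/L.
Travel time t = 36·1000 / 1.0 = 36000 s = 10.00 h.
First-order decay: C = 96.30·exp(−k·t) = 96.30·0.4512 = 43.45 mg/L.

43.4 mg/L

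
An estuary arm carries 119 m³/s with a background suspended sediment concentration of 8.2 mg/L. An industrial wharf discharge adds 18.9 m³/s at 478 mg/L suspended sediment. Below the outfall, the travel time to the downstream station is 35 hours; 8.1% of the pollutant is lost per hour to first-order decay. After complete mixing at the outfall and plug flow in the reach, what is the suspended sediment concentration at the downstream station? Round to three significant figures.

3.77 mg/L

Flow-weighted average: C = (119.0·8.200 + 18.90·478.0) / 137.9 = 10010/137.9 = 72.59 mg/L.
8.1%/h lost → k = −ln(1 − 0.081) = 0.08447 h⁻¹.
Decay over the reach: 72.59·exp(−kt) = 72.59·0.05200 = 3.775 mg/L.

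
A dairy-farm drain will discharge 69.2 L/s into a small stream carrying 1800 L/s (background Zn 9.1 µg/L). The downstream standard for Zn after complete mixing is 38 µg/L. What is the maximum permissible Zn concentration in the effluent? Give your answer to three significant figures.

At the limit, (Qr·Cr + Qe·Cₑ)/(Qr + Qe) = 38:
Cₑ = (1869·38 − 1800·9.100) / 69.20 = 789.7 µg/L.

790 µg/L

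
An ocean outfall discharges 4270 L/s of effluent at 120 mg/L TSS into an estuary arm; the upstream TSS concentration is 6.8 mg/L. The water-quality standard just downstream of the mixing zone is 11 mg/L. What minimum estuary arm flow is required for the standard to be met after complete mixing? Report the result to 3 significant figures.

111000 L/s

Set C_mix = 11: (Q·6.800 + 4270·120.0) / (Q + 4270) = 11
→ Q = 4270·(120.0 − 11)/(11 − 6.800) = 110800 L/s.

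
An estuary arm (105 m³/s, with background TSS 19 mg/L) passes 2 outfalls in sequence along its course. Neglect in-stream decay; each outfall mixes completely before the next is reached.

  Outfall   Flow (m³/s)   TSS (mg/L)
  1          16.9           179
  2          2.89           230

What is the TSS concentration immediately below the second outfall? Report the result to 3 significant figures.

45.6 mg/L

Below outfall 1: Q → 121.9 m³/s, C = (105.0·19.00 + 16.90·179.0)/121.9 = 41.18 mg/L.
Below outfall 2: Q → 124.8 m³/s, C = (121.9·41.18 + 2.890·230.0)/124.8 = 45.55 mg/L.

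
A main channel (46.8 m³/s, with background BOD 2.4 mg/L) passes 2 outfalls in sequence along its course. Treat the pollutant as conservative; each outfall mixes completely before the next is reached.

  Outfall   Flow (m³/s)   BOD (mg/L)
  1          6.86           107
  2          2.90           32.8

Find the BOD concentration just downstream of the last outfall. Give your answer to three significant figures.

16.6 mg/L

Below outfall 1: Q → 53.66 m³/s, C = (46.80·2.400 + 6.860·107.0)/53.66 = 15.77 mg/L.
Below outfall 2: Q → 56.56 m³/s, C = (53.66·15.77 + 2.900·32.80)/56.56 = 16.65 mg/L.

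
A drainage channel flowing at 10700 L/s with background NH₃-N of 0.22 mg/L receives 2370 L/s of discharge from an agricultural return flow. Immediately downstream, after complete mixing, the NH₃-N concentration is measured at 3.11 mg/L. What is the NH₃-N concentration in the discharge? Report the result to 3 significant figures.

16.2 mg/L

Mass balance: 10700·0.2200 + 2370·Cₑ = 13070·3.110
→ Cₑ = (13070·3.110 − 10700·0.2200) / 2370 = 16.16 mg/L.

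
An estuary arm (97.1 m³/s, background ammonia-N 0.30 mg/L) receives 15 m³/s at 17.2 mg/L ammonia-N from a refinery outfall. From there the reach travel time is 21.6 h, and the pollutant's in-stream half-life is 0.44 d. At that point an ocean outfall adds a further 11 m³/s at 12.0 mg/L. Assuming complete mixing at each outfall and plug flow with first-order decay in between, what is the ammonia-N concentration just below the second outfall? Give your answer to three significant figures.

1.64 mg/L

After mixing, C = (97.10·0.3000 + 15.00·17.20) / 112.1 = 287.1/112.1 = 2.561 mg/L; combined flow 112.1 m³/s.
Half-life 0.44 d → k = ln 2 / 0.44 = 1.575 d⁻¹.
Decay over the reach: 2.561·exp(−kt) = 2.561·0.2422 = 0.6205 mg/L.
Second outfall: C = (112.1·0.6205 + 11.00·12.00)/123.1 = 1.637 mg/L.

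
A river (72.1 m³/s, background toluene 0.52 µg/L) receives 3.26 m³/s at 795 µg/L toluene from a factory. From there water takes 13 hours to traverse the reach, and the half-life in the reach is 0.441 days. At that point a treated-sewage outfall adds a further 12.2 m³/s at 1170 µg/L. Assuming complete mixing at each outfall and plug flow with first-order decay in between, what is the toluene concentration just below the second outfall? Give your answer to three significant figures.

176 µg/L

Mass balance: C = (72.10·0.5200 + 3.260·795.0) / 75.36 = 2629/75.36 = 34.89 µg/L; combined flow 75.36 m³/s.
Half-life 0.441 d → k = ln 2 / 0.441 = 1.572 d⁻¹.
After decay, C = 34.89 × e^(−kt) = 34.89 × 0.4268 = 14.89 µg/L.
At the second outfall, C = (75.36·14.89 + 12.20·1170) / (75.36 + 12.20) = 175.8 µg/L.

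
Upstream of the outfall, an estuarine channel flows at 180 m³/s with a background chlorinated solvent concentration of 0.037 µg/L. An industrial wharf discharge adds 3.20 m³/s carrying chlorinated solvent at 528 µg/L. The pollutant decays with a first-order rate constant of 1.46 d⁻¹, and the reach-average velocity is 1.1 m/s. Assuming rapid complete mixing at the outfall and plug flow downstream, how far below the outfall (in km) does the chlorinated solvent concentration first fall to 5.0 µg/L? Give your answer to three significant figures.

Mass balance: C = (180.0·0.03700 + 3.200·528.0) / 183.2 = 1696/183.2 = 9.259 µg/L.
Set 9.259·exp(−k·t) = 5.0 → t = ln(9.259/5.0)/k = 36460 s = 10.13 h.
Distance = v·t = 1.1·36460 = 40110 m = 40.11 km.

40.1 km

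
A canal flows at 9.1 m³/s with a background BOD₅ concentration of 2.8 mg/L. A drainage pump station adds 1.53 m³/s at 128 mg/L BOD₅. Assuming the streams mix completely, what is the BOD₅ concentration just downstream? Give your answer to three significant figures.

20.8 mg/L

Mass balance: C = (9.100·2.800 + 1.530·128.0) / 10.63 = 221.3/10.63 = 20.82 mg/L.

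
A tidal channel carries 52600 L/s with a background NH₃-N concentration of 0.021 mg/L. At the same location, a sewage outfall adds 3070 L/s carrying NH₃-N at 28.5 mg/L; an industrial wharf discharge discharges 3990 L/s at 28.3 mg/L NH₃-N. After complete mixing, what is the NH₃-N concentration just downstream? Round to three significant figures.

3.38 mg/L

Flow-weighted average: C = (52600·0.02100 + 3070·28.50 + 3990·28.30) / 59660 = 201500/59660 = 3.378 mg/L.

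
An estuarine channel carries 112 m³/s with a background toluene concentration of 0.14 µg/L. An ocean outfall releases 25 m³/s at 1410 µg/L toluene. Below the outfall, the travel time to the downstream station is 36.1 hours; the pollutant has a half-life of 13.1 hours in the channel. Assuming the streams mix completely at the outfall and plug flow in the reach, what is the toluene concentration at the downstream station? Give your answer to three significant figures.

38.1 µg/L

Mass balance: C = (112.0·0.1400 + 25.00·1410) / 137.0 = 35270/137.0 = 257.4 µg/L.
Half-life 13.1 h → k = ln 2 / 13.1 = 0.05291 h⁻¹ = 1.270 d⁻¹.
After decay, C = 257.4 × e^(−kt) = 257.4 × 0.1481 = 38.11 µg/L.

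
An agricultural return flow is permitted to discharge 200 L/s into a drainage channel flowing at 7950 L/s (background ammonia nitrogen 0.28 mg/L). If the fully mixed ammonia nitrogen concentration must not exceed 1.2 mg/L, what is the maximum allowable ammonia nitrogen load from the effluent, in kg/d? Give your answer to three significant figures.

Mass balance at the limit: 7950·0.2800 + 200.0·Cₑ = 8150·1.2 → Cₑ = 37.77 mg/L.
200.0 L/s = 0.2000 m³/s. Load = 0.2000 m³/s × 37.77 g/m³ × 86 400 s/d = 652.7 kg/d.

653 kg/d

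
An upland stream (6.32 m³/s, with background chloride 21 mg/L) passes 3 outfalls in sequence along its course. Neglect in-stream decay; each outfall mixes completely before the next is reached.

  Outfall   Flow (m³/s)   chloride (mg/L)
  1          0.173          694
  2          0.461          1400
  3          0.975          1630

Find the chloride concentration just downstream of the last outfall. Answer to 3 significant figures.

314 mg/L

Below outfall 1: Q → 6.493 m³/s, C = (6.320·21.00 + 0.1730·694.0)/6.493 = 38.93 mg/L.
Below outfall 2: Q → 6.954 m³/s, C = (6.493·38.93 + 0.4610·1400)/6.954 = 129.2 mg/L.
Below outfall 3: Q → 7.929 m³/s, C = (6.954·129.2 + 0.9750·1630)/7.929 = 313.7 mg/L.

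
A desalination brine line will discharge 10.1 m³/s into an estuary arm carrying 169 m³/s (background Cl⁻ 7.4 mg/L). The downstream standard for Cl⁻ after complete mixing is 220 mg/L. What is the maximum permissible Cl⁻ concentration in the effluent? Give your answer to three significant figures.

3780 mg/L

At the limit, (Qr·Cr + Qe·Cₑ)/(Qr + Qe) = 220:
Cₑ = (179.1·220 − 169.0·7.400) / 10.10 = 3777 mg/L.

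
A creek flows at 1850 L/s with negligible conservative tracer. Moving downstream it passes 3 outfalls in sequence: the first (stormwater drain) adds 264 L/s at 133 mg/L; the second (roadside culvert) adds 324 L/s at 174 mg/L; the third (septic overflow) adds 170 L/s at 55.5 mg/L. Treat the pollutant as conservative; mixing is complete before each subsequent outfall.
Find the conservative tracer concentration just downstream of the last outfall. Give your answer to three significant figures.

38.7 mg/L

Below outfall 1: Q → 2114 L/s, C = (1850·0 + 264.0·133.0)/2114 = 16.61 mg/L.
Below outfall 2: Q → 2438 L/s, C = (2114·16.61 + 324.0·174.0)/2438 = 37.53 mg/L.
Below outfall 3: Q → 2608 L/s, C = (2438·37.53 + 170.0·55.50)/2608 = 38.70 mg/L.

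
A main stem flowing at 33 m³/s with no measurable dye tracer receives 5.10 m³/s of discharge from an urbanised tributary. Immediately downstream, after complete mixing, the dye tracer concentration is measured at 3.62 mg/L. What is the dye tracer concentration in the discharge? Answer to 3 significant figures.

27.0 mg/L

Mass balance: 33.00·0 + 5.100·Cₑ = 38.10·3.620
→ Cₑ = (38.10·3.620 − 33.00·0) / 5.100 = 27.04 mg/L.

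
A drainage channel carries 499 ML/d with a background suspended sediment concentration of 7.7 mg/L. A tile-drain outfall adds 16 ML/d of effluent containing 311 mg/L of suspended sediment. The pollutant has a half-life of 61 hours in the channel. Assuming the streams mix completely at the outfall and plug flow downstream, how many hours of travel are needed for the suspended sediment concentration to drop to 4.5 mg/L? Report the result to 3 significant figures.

Flow-weighted average: C = (499.0·7.700 + 16.00·311.0) / 515.0 = 8818/515.0 = 17.12 mg/L.
Half-life 61 h → k = ln 2 / 61 = 0.01136 h⁻¹ = 0.2727 d⁻¹.
17.12·exp(−k·t) = 4.5 → t = ln(17.12/4.5)/k = 423400 s = 117.6 h.

118 h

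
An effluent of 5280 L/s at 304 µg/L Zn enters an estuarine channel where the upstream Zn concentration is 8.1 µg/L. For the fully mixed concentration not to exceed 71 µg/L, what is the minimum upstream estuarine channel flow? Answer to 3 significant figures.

19600 L/s

Set C_mix = 71: (Q·8.100 + 5280·304.0) / (Q + 5280) = 71
→ Q = 5280·(304.0 − 71)/(71 − 8.100) = 19560 L/s.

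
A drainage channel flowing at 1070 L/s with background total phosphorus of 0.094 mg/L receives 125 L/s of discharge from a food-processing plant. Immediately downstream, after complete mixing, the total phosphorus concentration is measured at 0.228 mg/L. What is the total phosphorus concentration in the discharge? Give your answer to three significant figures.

Mass balance: 1070·0.09400 + 125.0·Cₑ = 1195·0.2280
→ Cₑ = (1195·0.2280 − 1070·0.09400) / 125.0 = 1.375 mg/L.

1.38 mg/L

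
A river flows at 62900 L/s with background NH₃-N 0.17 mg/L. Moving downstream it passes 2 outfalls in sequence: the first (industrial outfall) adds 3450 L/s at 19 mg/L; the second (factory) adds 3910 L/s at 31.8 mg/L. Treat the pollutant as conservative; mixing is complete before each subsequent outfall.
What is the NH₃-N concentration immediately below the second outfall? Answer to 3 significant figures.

2.85 mg/L

Below outfall 1: Q → 66350 L/s, C = (62900·0.1700 + 3450·19.00)/66350 = 1.149 mg/L.
Below outfall 2: Q → 70260 L/s, C = (66350·1.149 + 3910·31.80)/70260 = 2.855 mg/L.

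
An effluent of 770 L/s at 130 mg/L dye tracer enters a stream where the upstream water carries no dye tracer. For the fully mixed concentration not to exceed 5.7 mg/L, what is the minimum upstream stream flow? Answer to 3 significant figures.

Set C_mix = 5.7: (Q·0 + 770.0·130.0) / (Q + 770.0) = 5.7
→ Q = 770.0·(130.0 − 5.7)/(5.7 − 0) = 16790 L/s.

16800 L/s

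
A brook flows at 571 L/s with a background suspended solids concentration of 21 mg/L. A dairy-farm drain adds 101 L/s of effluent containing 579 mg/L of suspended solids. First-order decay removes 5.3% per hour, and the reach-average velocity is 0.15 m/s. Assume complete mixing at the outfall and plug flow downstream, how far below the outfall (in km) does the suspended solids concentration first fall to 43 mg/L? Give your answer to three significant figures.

8.84 km

Conservation of mass: C = (571.0·21.00 + 101.0·579.0) / 672.0 = 70470/672.0 = 104.9 mg/L.
5.3%/h lost → k = −ln(1 − 0.053) = 0.05446 h⁻¹.
Set 104.9·exp(−k·t) = 43 → t = ln(104.9/43)/k = 58930 s = 16.37 h.
Distance = v·t = 0.15·58930 = 8840 m = 8.840 km.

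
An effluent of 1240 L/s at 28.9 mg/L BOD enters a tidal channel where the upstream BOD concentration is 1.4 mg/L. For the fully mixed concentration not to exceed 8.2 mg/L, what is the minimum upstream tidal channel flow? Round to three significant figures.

Set C_mix = 8.2: (Q·1.400 + 1240·28.90) / (Q + 1240) = 8.2
→ Q = 1240·(28.90 − 8.2)/(8.2 − 1.400) = 3775 L/s.

3770 L/s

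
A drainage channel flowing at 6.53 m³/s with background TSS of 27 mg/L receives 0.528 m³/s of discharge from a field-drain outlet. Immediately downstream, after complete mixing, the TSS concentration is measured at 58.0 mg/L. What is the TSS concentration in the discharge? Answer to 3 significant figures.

Mass balance: 6.530·27.00 + 0.5280·Cₑ = 7.058·58.00
→ Cₑ = (7.058·58.00 − 6.530·27.00) / 0.5280 = 441.4 mg/L.

441 mg/L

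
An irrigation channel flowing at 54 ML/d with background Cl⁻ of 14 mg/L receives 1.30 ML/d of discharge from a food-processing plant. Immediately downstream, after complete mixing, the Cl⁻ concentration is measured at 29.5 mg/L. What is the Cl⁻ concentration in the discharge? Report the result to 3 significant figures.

Mass balance: 54.00·14.00 + 1.300·Cₑ = 55.30·29.50
→ Cₑ = (55.30·29.50 − 54.00·14.00) / 1.300 = 673.3 mg/L.

673 mg/L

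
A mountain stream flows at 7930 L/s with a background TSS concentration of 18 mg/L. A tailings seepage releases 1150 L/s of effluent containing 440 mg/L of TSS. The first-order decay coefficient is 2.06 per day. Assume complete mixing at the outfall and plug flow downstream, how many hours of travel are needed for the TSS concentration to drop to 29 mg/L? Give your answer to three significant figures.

10.5 h

Conservation of mass: C = (7930·18.00 + 1150·440.0) / 9080 = 648700/9080 = 71.45 mg/L.
71.45·exp(−k·t) = 29 → t = ln(71.45/29)/k = 37820 s = 10.50 h.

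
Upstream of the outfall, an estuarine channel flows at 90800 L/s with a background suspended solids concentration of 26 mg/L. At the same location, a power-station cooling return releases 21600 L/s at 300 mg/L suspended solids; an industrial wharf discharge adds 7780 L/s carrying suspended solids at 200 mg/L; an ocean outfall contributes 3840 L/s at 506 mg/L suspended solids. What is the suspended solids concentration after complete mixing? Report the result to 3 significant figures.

99.5 mg/L

After mixing, C = (90800·26.00 + 21600·300.0 + 7780·200.0 + 3840·506.0) / 124000 = 12340000/124000 = 99.50 mg/L.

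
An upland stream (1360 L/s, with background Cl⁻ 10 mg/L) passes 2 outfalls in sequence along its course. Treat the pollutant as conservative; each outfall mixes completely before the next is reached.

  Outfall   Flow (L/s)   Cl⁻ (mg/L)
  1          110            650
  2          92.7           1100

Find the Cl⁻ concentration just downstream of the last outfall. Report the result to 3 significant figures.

120 mg/L

Below outfall 1: Q → 1470 L/s, C = (1360·10.00 + 110.0·650.0)/1470 = 57.89 mg/L.
Below outfall 2: Q → 1563 L/s, C = (1470·57.89 + 92.70·1100)/1563 = 119.7 mg/L.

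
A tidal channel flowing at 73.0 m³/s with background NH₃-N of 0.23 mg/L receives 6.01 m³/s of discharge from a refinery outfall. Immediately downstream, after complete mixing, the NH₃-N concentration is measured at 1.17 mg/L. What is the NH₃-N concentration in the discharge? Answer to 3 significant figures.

12.6 mg/L

Mass balance: 73.00·0.2300 + 6.010·Cₑ = 79.01·1.170
→ Cₑ = (79.01·1.170 − 73.00·0.2300) / 6.010 = 12.59 mg/L.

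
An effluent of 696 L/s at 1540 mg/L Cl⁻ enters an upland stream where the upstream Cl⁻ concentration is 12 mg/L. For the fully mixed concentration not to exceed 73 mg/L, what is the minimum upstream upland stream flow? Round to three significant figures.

Set C_mix = 73: (Q·12.00 + 696.0·1540) / (Q + 696.0) = 73
→ Q = 696.0·(1540 − 73)/(73 − 12.00) = 16740 L/s.

16700 L/s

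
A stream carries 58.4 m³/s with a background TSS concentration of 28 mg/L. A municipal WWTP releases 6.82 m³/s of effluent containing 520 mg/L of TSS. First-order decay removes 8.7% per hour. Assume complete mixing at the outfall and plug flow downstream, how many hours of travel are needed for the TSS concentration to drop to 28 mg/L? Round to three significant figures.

Mixed concentration C = ΣQC/ΣQ = (58.40·28.00 + 6.820·520.0) / 65.22 = 5182/65.22 = 79.45 mg/L.
8.7%/h lost → k = −ln(1 − 0.087) = 0.09102 h⁻¹.
79.45·exp(−k·t) = 28 → t = ln(79.45/28)/k = 41250 s = 11.46 h.

11.5 h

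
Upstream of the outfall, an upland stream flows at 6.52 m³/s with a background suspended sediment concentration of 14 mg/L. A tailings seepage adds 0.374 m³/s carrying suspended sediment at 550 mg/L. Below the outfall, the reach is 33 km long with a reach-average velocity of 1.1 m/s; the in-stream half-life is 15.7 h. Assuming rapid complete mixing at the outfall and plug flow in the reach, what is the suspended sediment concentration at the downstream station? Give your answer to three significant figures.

29.8 mg/L

Flow-weighted average: C = (6.520·14.00 + 0.3740·550.0) / 6.894 = 297.0/6.894 = 43.08 mg/L.
Travel time t = 33·1000 / 1.1 = 30000 s = 8.333 h.
Half-life 15.7 h → k = ln 2 / 15.7 = 0.04415 h⁻¹ = 1.060 d⁻¹.
Applying C = C₀e^(−kt): 43.08 × 0.6922 = 29.82 mg/L.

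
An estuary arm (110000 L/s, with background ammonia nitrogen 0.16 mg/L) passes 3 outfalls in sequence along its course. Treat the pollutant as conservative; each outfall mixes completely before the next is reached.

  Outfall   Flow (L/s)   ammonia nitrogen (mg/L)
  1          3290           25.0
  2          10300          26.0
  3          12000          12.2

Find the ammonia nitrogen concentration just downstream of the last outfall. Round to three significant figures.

3.79 mg/L

Below outfall 1: Q → 113300 L/s, C = (110000·0.1600 + 3290·25.00)/113300 = 0.8814 mg/L.
Below outfall 2: Q → 123600 L/s, C = (113300·0.8814 + 10300·26.00)/123600 = 2.975 mg/L.
Below outfall 3: Q → 135600 L/s, C = (123600·2.975 + 12000·12.20)/135600 = 3.791 mg/L.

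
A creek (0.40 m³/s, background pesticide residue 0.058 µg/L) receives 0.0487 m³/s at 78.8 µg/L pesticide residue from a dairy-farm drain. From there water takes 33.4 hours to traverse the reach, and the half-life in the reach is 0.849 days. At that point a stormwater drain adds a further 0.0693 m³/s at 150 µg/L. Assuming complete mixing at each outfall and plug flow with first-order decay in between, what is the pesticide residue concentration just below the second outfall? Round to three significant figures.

22.5 µg/L

Conservation of mass: C = (0.4000·0.05800 + 0.04870·78.80) / 0.4487 = 3.861/0.4487 = 8.604 µg/L; combined flow 0.4487 m³/s.
Half-life 0.849 d → k = ln 2 / 0.849 = 0.8164 d⁻¹.
Applying C = C₀e^(−kt): 8.604 × 0.3210 = 2.762 µg/L.
Second outfall: C = (0.4487·2.762 + 0.06930·150.0)/0.5180 = 22.46 µg/L.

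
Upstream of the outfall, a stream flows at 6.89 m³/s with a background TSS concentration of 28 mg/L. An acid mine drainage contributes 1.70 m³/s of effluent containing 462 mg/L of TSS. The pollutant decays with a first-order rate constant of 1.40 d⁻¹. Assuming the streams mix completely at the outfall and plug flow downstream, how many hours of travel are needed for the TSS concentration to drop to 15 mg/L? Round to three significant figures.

34.8 h

Mixed concentration C = ΣQC/ΣQ = (6.890·28.00 + 1.700·462.0) / 8.590 = 978.3/8.590 = 113.9 mg/L.
113.9·exp(−k·t) = 15 → t = ln(113.9/15)/k = 125100 s = 34.75 h.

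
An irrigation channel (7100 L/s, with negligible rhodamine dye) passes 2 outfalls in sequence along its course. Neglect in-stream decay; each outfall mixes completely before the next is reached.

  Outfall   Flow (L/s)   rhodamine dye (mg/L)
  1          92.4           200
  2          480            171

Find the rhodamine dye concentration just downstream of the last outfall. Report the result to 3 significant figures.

13.1 mg/L

Below outfall 1: Q → 7192 L/s, C = (7100·0 + 92.40·200.0)/7192 = 2.569 mg/L.
Below outfall 2: Q → 7672 L/s, C = (7192·2.569 + 480.0·171.0)/7672 = 13.11 mg/L.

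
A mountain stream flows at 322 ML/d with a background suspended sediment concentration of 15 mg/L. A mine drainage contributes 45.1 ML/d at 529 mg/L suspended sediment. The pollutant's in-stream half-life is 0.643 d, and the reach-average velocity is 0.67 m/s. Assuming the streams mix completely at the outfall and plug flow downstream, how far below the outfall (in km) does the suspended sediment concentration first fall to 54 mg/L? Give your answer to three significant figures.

Conservation of mass: C = (322.0·15.00 + 45.10·529.0) / 367.1 = 28690/367.1 = 78.15 mg/L.
Half-life 0.643 d → k = ln 2 / 0.643 = 1.078 d⁻¹.
Set 78.15·exp(−k·t) = 54 → t = ln(78.15/54)/k = 29620 s = 8.229 h.
Distance = v·t = 0.67·29620 = 19850 m = 19.85 km.

19.8 km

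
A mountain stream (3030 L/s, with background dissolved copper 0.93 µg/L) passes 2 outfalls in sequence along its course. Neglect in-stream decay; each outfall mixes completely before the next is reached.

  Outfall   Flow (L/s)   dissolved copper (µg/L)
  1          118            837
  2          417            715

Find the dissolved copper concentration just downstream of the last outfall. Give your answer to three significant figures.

Outfall 1: combined Q = 3148 L/s; C = (3030·0.9300 + 118.0·837.0)/3148 = 32.27 µg/L.
Outfall 2: combined Q = 3565 L/s; C = (3148·32.27 + 417.0·715.0)/3565 = 112.1 µg/L.

112 µg/L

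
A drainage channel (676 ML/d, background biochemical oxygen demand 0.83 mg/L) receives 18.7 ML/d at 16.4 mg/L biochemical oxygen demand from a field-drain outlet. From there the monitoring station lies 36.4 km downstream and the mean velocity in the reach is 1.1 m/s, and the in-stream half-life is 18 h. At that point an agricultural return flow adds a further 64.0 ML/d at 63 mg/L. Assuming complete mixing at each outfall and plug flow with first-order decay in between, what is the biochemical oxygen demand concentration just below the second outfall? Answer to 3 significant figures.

6.12 mg/L

Flow-weighted average: C = (676.0·0.8300 + 18.70·16.40) / 694.7 = 867.8/694.7 = 1.249 mg/L; combined flow 694.7 ML/d.
Travel time t = 36.4·1000 / 1.1 = 33090 s = 9.192 h.
Half-life 18 h → k = ln 2 / 18 = 0.03851 h⁻¹ = 0.9242 d⁻¹.
First-order decay: C = 1.249·exp(−k·t) = 1.249·0.7019 = 0.8768 mg/L.
Second outfall: C = (694.7·0.8768 + 64.00·63.00)/758.7 = 6.117 mg/L.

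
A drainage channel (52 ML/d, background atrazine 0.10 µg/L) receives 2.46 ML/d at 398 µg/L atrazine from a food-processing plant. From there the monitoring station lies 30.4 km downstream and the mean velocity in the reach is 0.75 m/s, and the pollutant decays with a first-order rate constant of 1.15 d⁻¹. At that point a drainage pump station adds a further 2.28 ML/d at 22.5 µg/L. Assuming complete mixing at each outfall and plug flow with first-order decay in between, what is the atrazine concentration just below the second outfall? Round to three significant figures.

Conservation of mass: C = (52.00·0.1000 + 2.460·398.0) / 54.46 = 984.3/54.46 = 18.07 µg/L; combined flow 54.46 ML/d.
Travel time t = 30.4·1000 / 0.75 = 40530 s = 11.26 h.
After decay, C = 18.07 × e^(−kt) = 18.07 × 0.5830 = 10.54 µg/L.
At the second outfall, C = (54.46·10.54 + 2.280·22.50) / (54.46 + 2.280) = 11.02 µg/L.

11.0 µg/L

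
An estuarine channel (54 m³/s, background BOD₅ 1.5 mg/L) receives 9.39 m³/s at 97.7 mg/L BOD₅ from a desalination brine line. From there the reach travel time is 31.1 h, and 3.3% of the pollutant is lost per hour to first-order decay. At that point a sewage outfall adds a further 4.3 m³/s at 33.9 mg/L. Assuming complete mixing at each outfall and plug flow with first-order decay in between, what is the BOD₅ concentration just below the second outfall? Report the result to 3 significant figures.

7.35 mg/L

After mixing, C = (54.00·1.500 + 9.390·97.70) / 63.39 = 998.4/63.39 = 15.75 mg/L; combined flow 63.39 m³/s.
3.3%/h lost → k = −ln(1 − 0.033) = 0.03356 h⁻¹.
After decay, C = 15.75 × e^(−kt) = 15.75 × 0.3522 = 5.547 mg/L.
Second outfall: C = (63.39·5.547 + 4.300·33.90)/67.69 = 7.348 mg/L.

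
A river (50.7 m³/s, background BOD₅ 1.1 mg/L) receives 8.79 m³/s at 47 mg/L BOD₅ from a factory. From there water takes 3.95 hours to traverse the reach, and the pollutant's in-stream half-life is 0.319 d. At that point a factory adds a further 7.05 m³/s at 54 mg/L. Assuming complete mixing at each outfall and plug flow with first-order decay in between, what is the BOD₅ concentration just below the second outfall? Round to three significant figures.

10.6 mg/L

Mass balance: C = (50.70·1.100 + 8.790·47.00) / 59.49 = 468.9/59.49 = 7.882 mg/L; combined flow 59.49 m³/s.
Half-life 0.319 d → k = ln 2 / 0.319 = 2.173 d⁻¹.
Applying C = C₀e^(−kt): 7.882 × 0.6993 = 5.512 mg/L.
At the second outfall, C = (59.49·5.512 + 7.050·54.00) / (59.49 + 7.050) = 10.65 mg/L.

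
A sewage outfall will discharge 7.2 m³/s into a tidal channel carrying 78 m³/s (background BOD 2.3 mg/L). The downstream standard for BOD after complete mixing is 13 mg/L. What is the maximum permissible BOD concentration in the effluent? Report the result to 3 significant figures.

129 mg/L

At the limit, (Qr·Cr + Qe·Cₑ)/(Qr + Qe) = 13:
Cₑ = (85.20·13 − 78.00·2.300) / 7.200 = 128.9 mg/L.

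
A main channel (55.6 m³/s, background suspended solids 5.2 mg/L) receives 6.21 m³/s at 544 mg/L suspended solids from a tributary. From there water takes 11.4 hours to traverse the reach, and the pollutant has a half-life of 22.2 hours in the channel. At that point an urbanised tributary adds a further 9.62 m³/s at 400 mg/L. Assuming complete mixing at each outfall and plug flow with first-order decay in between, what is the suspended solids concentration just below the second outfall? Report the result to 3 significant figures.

Flow-weighted average: C = (55.60·5.200 + 6.210·544.0) / 61.81 = 3667/61.81 = 59.33 mg/L; combined flow 61.81 m³/s.
Half-life 22.2 h → k = ln 2 / 22.2 = 0.03122 h⁻¹ = 0.7493 d⁻¹.
Decay over the reach: 59.33·exp(−kt) = 59.33·0.7005 = 41.56 mg/L.
At the second outfall, C = (61.81·41.56 + 9.620·400.0) / (61.81 + 9.620) = 89.84 mg/L.

89.8 mg/L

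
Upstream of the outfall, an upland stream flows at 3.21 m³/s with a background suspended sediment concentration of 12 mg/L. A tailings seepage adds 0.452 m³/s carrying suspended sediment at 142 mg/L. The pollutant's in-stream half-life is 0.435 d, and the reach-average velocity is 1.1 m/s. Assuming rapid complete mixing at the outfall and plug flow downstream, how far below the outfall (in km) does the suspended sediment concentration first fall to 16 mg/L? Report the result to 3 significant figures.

33.5 km

After mixing, C = (3.210·12.00 + 0.4520·142.0) / 3.662 = 102.7/3.662 = 28.05 mg/L.
Half-life 0.435 d → k = ln 2 / 0.435 = 1.593 d⁻¹.
Set 28.05·exp(−k·t) = 16 → t = ln(28.05/16)/k = 30430 s = 8.453 h.
Distance = v·t = 1.1·30430 = 33480 m = 33.48 km.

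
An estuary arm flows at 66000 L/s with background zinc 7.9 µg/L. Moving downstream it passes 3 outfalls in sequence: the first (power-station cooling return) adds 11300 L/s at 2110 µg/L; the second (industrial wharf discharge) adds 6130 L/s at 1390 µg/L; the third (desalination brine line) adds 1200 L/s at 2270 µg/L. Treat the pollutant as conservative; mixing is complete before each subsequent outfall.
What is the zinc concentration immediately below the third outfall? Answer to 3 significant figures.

Outfall 1: combined Q = 77300 L/s; C = (66000·7.900 + 11300·2110)/77300 = 315.2 µg/L.
Outfall 2: combined Q = 83430 L/s; C = (77300·315.2 + 6130·1390)/83430 = 394.2 µg/L.
Outfall 3: combined Q = 84630 L/s; C = (83430·394.2 + 1200·2270)/84630 = 420.8 µg/L.

421 µg/L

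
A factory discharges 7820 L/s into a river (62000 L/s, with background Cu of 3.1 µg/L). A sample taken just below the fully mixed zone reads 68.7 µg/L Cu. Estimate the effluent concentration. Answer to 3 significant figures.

589 µg/L

Mass balance: 62000·3.100 + 7820·Cₑ = 69820·68.70
→ Cₑ = (69820·68.70 − 62000·3.100) / 7820 = 588.8 µg/L.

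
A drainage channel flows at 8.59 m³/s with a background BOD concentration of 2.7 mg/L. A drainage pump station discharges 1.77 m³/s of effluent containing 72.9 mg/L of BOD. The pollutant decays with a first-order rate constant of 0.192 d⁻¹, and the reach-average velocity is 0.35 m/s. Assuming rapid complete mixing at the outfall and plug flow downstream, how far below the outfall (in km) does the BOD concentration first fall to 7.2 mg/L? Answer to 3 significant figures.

112 km

Mixed concentration C = ΣQC/ΣQ = (8.590·2.700 + 1.770·72.90) / 10.36 = 152.2/10.36 = 14.69 mg/L.
Set 14.69·exp(−k·t) = 7.2 → t = ln(14.69/7.2)/k = 321000 s = 89.17 h.
Distance = v·t = 0.35·321000 = 112300 m = 112.3 km.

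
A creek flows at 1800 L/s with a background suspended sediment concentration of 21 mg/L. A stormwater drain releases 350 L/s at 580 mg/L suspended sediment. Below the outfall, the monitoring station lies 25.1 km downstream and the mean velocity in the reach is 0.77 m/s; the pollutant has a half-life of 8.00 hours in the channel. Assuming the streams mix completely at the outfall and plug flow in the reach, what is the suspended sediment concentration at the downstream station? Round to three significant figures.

Mixed concentration C = ΣQC/ΣQ = (1800·21.00 + 350.0·580.0) / 2150 = 240800/2150 = 112.0 mg/L.
Travel time t = 25.1·1000 / 0.77 = 32600 s = 9.055 h.
Half-life 8.00 h → k = ln 2 / 8.00 = 0.08664 h⁻¹ = 2.079 d⁻¹.
Decay over the reach: 112.0·exp(−kt) = 112.0·0.4563 = 51.11 mg/L.

51.1 mg/L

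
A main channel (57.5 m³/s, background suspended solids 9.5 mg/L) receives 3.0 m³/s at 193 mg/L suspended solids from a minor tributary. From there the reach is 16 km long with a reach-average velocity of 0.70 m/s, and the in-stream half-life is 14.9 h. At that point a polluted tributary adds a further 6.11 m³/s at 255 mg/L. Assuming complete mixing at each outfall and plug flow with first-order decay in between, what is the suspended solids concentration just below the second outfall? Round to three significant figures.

36.0 mg/L

Mixed concentration C = ΣQC/ΣQ = (57.50·9.500 + 3.000·193.0) / 60.50 = 1125/60.50 = 18.60 mg/L; combined flow 60.50 m³/s.
Travel time t = 16·1000 / 0.70 = 22860 s = 6.349 h.
Half-life 14.9 h → k = ln 2 / 14.9 = 0.04652 h⁻¹ = 1.116 d⁻¹.
First-order decay: C = 18.60·exp(−k·t) = 18.60·0.7443 = 13.84 mg/L.
At the second outfall, C = (60.50·13.84 + 6.110·255.0) / (60.50 + 6.110) = 35.96 mg/L.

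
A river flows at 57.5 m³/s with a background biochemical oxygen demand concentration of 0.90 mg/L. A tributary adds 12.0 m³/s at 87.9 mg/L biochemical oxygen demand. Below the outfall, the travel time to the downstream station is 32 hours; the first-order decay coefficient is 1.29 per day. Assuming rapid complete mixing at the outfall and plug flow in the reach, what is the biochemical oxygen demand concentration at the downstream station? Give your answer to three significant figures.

2.85 mg/L

Mixed concentration C = ΣQC/ΣQ = (57.50·0.9000 + 12.00·87.90) / 69.50 = 1107/69.50 = 15.92 mg/L.
Applying C = C₀e^(−kt): 15.92 × 0.1791 = 2.851 mg/L.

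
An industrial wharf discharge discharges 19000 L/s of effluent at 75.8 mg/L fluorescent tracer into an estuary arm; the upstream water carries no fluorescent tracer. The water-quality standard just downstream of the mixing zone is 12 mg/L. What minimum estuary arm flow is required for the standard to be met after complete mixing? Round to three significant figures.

Set C_mix = 12: (Q·0 + 19000·75.80) / (Q + 19000) = 12
→ Q = 19000·(75.80 − 12)/(12 − 0) = 101000 L/s.

101000 L/s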